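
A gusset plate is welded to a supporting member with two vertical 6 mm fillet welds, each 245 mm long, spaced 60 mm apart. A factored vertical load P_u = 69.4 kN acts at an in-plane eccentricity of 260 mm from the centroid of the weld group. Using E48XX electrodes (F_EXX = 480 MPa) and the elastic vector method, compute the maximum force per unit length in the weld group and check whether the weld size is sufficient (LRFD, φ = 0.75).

f_max ≈ 832 N/mm; adequate

Total weld length L_w = 490 mm. Treat welds as unit-width lines.
Polar moment about centroid: J = 2[d³/12 + d(b/2)²] = 2[245³/12 + 245×30²] = 2892000 mm³.
Direct shear f_v = P/L_w = 69.4×10³ / 490 = 141.6 N/mm (vertical).
Torsion M = P·e = 69.4×10³ × 260 = 18044000 N·mm.
Critical point at (x, y) = (30, 122.5) from centroid. f_tx = M·y/J = 764.3 N/mm; f_ty = M·x/J = 187.2 N/mm.
Resultant f_max = √[f_tx² + (f_v + f_ty)²] = √[764.3² + (141.6 + 187.2)²] = 832 N/mm.
Capacity per unit length: φr_n = 0.75 × 0.6 × 480 × (0.707 × 6) = 916.3 N/mm.
832 ≤ 916.3 → adequate.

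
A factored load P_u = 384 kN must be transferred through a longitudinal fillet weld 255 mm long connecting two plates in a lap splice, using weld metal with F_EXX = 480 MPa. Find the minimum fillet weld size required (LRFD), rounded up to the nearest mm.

Total weld length L = 255 mm.
Required throat t_e = P_u / (φ × 0.6 F_EXX × L) = 384 / (0.75 × 0.6 × 480 × 255 × 10⁻³) = 6.972 mm.
Required leg w = t_e / 0.707 = 9.861 mm → use 10 mm.

w = 10 mm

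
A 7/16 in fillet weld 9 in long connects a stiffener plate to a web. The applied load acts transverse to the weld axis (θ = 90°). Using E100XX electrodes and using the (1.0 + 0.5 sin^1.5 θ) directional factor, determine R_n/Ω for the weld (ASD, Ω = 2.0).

E100XX → F_EXX = 100 ksi.
t_e = 0.707 × 0.4375 = 0.3093 in; A_we = 0.3093 × 9 = 2.784 in².
Directional factor: 1.0 + 0.5 sin^1.5(90°) = 1.5.
F_nw = 0.6 × 100 × 1.5 = 90 ksi.
R_n/Ω = (90 × 2.784) / 2.0 = 125.3 kips.

R_n/Ω ≈ 125 kips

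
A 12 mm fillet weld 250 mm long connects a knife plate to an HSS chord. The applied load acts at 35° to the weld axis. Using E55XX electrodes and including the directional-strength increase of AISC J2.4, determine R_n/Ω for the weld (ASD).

R_n/Ω ≈ 426 kN

E55XX → F_EXX = 550 MPa.
t_e = 0.707 × 12 = 8.484 mm; A_we = 8.484 × 250 = 2121 mm².
Directional factor: 1.0 + 0.5 sin^1.5(35°) = 1.217.
F_nw = 0.6 × 550 × 1.217 = 401.7 MPa.
R_n/Ω = (401.7 × 2121) / 2.0 × 10⁻³ = 426 kN.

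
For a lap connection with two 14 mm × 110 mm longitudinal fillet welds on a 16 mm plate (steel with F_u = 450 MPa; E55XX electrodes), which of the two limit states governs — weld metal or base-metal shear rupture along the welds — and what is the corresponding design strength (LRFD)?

φR_n ≈ 539 kN (weld metal governs)

E55XX → F_EXX = 550 MPa.
t_e = 0.707 × 14 = 9.898 mm; L = 220 mm.
Weld metal: φR_n = 0.75 × 0.6 × 550 × 9.898 × 220 × 10⁻³ = 538.9 kN.
Base metal (shear rupture): φR_n = 0.75 × 0.6 × 450 × 16 × 220 × 10⁻³ = 712.8 kN.
Governing: weld metal.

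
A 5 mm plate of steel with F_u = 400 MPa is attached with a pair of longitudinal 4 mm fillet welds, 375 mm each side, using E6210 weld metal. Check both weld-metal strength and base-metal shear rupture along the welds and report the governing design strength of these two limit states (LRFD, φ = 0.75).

φR_n ≈ 592 kN (weld metal governs)

E62XX → F_EXX = 620 MPa.
t_e = 0.707 × 4 = 2.828 mm; L = 750 mm.
Weld metal: φR_n = 0.75 × 0.6 × 620 × 2.828 × 750 × 10⁻³ = 591.8 kN.
Base metal (shear rupture): φR_n = 0.75 × 0.6 × 400 × 5 × 750 × 10⁻³ = 675 kN.
Governing: weld metal.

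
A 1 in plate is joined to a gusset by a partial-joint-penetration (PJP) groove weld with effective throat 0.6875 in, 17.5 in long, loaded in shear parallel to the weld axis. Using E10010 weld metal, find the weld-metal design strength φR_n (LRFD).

E100XX → F_EXX = 100 ksi.
Effective throat (given) t_e = 0.6875 in.
A_we = 0.6875 × 17.5 = 12.03 in².
F_nw = 0.6 F_EXX = 60 ksi.
φR_n = 0.75 × 60 × 12.03 = 541.4 kips.

φR_n ≈ 541 kips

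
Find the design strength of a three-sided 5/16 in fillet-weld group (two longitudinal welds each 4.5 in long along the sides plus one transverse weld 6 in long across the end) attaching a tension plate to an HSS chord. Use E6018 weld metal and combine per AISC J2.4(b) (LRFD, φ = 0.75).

E60XX → F_EXX = 60 ksi.
t_e = 0.707 × 0.3125 = 0.2209 in.
R_nwl = 0.6 × 60 × 0.2209 × 9 = 71.58 kip (longitudinal, 2 welds).
R_nwt = 0.6 × 60 × 0.2209 × 6 = 47.72 kip (transverse, base value).
(i) R_nwl + R_nwt = 119.3 kip; (ii) 0.85 R_nwl + 1.5 R_nwt = 132.4 kip.
R_n = max = 132.4 kip [governs: (ii)]; φR_n = 99.32 kip.

φR_n ≈ 99.3 kip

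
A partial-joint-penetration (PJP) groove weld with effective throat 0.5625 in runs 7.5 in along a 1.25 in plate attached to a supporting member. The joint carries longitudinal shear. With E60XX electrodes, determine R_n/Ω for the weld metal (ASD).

E60XX → F_EXX = 60 ksi.
Effective throat (given) t_e = 0.5625 in.
A_we = 0.5625 × 7.5 = 4.219 in².
F_nw = 0.6 F_EXX = 36 ksi.
R_n/Ω = (36 × 4.219) / 2.0 = 75.94 kips.

R_n/Ω ≈ 75.9 kips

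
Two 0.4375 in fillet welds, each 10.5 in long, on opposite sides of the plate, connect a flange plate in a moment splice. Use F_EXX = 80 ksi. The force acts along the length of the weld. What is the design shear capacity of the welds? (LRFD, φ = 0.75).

φR_n ≈ 234 kip

Effective throat t_e = 0.707 × 0.4375 = 0.3093 in.
Total length L = 21 in; A_we = 0.3093 × 21 = 6.496 in².
F_nw = 0.6 F_EXX = 0.6 × 80 = 48 ksi.
φR_n = 0.75 × 48 × 6.496 = 233.8 kip.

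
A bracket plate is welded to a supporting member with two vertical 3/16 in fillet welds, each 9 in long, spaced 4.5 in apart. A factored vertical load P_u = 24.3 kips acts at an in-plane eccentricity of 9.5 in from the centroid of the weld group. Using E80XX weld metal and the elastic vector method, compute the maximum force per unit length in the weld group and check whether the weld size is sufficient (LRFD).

E80XX → F_EXX = 80 ksi.
Total weld length L_w = 18 in. Treat welds as unit-width lines.
Polar moment about centroid: J = 2[d³/12 + d(b/2)²] = 2[9³/12 + 9×2.25²] = 212.6 in³.
Direct shear f_v = P/L_w = 24.3 / 18 = 1.35 kip/in (vertical).
Torsion M = P·e = 24.3 × 9.5 = 230.85 kip·in.
Critical point at (x, y) = (2.25, 4.5) from centroid. f_tx = M·y/J = 4.886 kip/in; f_ty = M·x/J = 2.443 kip/in.
Resultant f_max = √[f_tx² + (f_v + f_ty)²] = √[4.886² + (1.35 + 2.443)²] = 6.185 kip/in.
Capacity per unit length: φr_n = 0.75 × 0.6 × 80 × (0.707 × 0.1875) = 4.772 kip/in.
6.185 > 4.772 → NOT adequate.

f_max ≈ 6.19 kip/in; NOT adequate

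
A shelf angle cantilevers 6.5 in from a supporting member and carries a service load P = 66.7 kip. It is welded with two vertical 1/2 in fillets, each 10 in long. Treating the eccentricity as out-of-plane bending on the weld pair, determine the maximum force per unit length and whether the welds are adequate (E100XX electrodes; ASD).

f_max ≈ 13.4 kip/in; NOT adequate

E100XX → F_EXX = 100 ksi.
L_w = 2 × 10 = 20 in; section modulus (unit throat) S = 2 × L²/6 = 33.33 in².
Direct shear f_v = P/L_w = 66.7/20 = 3.335 kip/in.
Moment M = P × e = 66.7 × 6.5 = 433.55 kip·in; bending f_b = M/S = 13.01 kip/in.
f_max = √(f_v² + f_b²) = √(3.335² + 13.01²) = 13.43 kip/in.
r_n/Ω = (1/2.0) × 0.6 × 100 × (0.707 × 0.5) = 10.6 kip/in → NOT adequate.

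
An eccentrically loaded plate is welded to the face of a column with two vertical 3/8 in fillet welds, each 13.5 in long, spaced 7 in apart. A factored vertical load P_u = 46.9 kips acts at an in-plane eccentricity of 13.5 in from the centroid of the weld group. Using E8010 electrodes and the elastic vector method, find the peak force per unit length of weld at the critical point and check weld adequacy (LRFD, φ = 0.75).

f_max ≈ 7.46 kip/in; adequate

E80XX → F_EXX = 80 ksi.
Total weld length L_w = 27 in. Treat welds as unit-width lines.
Polar moment about centroid: J = 2[d³/12 + d(b/2)²] = 2[13.5³/12 + 13.5×3.5²] = 740.8 in³.
Direct shear f_v = P/L_w = 46.9 / 27 = 1.737 kip/in (vertical).
Torsion M = P·e = 46.9 × 13.5 = 633.15 kip·in.
Critical point at (x, y) = (3.5, 6.75) from centroid. f_tx = M·y/J = 5.769 kip/in; f_ty = M·x/J = 2.991 kip/in.
Resultant f_max = √[f_tx² + (f_v + f_ty)²] = √[5.769² + (1.737 + 2.991)²] = 7.459 kip/in.
Capacity per unit length: φr_n = 0.75 × 0.6 × 80 × (0.707 × 0.375) = 9.544 kip/in.
7.459 ≤ 9.544 → adequate.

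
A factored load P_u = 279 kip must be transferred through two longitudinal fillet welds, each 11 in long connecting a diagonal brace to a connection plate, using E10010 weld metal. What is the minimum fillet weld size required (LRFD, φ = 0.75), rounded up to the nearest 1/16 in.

w = 7/16 in

E100XX → F_EXX = 100 ksi.
Total weld length L = 22 in.
Required throat t_e = P_u / (φ × 0.6 F_EXX × L) = 279 / (0.75 × 0.6 × 100 × 22) = 0.2818 in.
Required leg w = t_e / 0.707 = 0.3986 in → use 7/16 in.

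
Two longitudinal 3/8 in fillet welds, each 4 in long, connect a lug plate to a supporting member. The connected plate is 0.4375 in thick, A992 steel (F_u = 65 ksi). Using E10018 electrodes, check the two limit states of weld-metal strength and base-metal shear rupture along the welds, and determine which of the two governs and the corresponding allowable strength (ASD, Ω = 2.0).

E100XX → F_EXX = 100 ksi.
t_e = 0.707 × 0.375 = 0.2651 in; L = 8 in.
Weld metal: R_n/Ω = (1/2.0) × 0.6 × 100 × 0.2651 × 8 = 63.63 kip.
Base metal (shear rupture): R_n/Ω = (1/2.0) × 0.6 × 65 × 0.4375 × 8 = 68.25 kip.
Governing: weld metal.

R_n/Ω ≈ 63.6 kip (weld metal governs)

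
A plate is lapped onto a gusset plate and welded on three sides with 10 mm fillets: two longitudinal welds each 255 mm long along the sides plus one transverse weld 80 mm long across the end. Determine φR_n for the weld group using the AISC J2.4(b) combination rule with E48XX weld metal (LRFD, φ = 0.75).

φR_n ≈ 901 kN

E48XX → F_EXX = 480 MPa.
t_e = 0.707 × 10 = 7.07 mm.
R_nwl = 0.6 × 480 × 7.07 × 510 × 10⁻³ = 1038 kN (longitudinal, 2 welds).
R_nwt = 0.6 × 480 × 7.07 × 80 × 10⁻³ = 162.9 kN (transverse, base value).
(i) R_nwl + R_nwt = 1201 kN; (ii) 0.85 R_nwl + 1.5 R_nwt = 1127 kN.
R_n = max = 1201 kN [governs: (i)]; φR_n = 901 kN.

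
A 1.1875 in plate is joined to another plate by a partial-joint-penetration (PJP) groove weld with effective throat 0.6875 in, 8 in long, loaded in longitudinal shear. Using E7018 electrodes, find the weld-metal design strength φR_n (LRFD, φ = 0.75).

E70XX → F_EXX = 70 ksi.
Effective throat (given) t_e = 0.6875 in.
A_we = 0.6875 × 8 = 5.5 in².
F_nw = 0.6 F_EXX = 42 ksi.
φR_n = 0.75 × 42 × 5.5 = 173.2 kips.

φR_n ≈ 173 kips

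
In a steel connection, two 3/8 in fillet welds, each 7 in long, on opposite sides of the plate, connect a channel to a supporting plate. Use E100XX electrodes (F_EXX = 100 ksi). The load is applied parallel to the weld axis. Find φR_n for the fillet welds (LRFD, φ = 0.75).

Effective throat t_e = 0.707 × 0.375 = 0.2651 in.
Total length L = 14 in; A_we = 0.2651 × 14 = 3.712 in².
F_nw = 0.6 F_EXX = 0.6 × 100 = 60 ksi.
φR_n = 0.75 × 60 × 3.712 = 167 kip.

φR_n ≈ 167 kip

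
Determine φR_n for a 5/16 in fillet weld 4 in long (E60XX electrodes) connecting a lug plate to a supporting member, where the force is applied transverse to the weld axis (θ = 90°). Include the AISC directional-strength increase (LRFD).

E60XX → F_EXX = 60 ksi.
t_e = 0.707 × 0.3125 = 0.2209 in; A_we = 0.2209 × 4 = 0.8837 in².
Directional factor: 1.0 + 0.5 sin^1.5(90°) = 1.5.
F_nw = 0.6 × 60 × 1.5 = 54 ksi.
φR_n = 0.75 × 54 × 0.8837 = 35.79 kips.

φR_n ≈ 35.8 kips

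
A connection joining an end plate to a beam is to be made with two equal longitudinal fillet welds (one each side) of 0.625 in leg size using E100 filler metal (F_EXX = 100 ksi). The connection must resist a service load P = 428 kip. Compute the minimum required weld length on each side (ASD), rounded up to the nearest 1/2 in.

L = 16.5 in on each side

Throat t_e = 0.707 × 0.625 = 0.4419 in.
r_n/Ω = (0.6 × 100 × 0.4419) / 2.0 = 13.26 kip/in.
L_req = P / (r_n/Ω) = 428 / 13.26 = 32.29 in total.
Per side: 32.29 / 2 = 16.14 in.
Round up → use L = 16.5 in on each side.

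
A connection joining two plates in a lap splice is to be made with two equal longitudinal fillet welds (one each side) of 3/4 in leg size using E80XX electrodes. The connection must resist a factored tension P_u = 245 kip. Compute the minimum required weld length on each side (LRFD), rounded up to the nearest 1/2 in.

L = 6.5 in on each side

E80XX → F_EXX = 80 ksi.
Throat t_e = 0.707 × 0.75 = 0.5302 in.
φr_n = 0.75 × 0.6 × 80 × 0.5302 = 19.09 kip/in.
L_req = P_u / φr_n = 245 / 19.09 = 12.83 in total.
Per side: 12.83 / 2 = 6.417 in.
Round up → use L = 6.5 in on each side.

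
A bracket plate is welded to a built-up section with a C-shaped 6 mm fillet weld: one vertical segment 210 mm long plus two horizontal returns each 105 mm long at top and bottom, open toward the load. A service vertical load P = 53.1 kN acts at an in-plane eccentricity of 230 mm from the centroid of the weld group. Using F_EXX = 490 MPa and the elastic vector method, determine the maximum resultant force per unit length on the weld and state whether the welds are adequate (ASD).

Total weld length L_w = 420 mm. Treat welds as unit-width lines.
Centroid: x̄ = 2×105×52.5 / 420 = 26.25 mm from the vertical weld.
Polar moment about centroid: J = I_x + I_y = [210³/12 + 2×105×105²] + [210×26.25² + 2(105³/12 + 105×26.25²)] = 3569000 mm³.
Direct shear f_v = P/L_w = 53.1×10³ / 420 = 126.4 N/mm (vertical).
Torsion M = P·e = 53.1×10³ × 230 = 12213000 N·mm.
Critical point at (x, y) = (78.75, 105) from centroid. f_tx = M·y/J = 359.3 N/mm; f_ty = M·x/J = 269.5 N/mm.
Resultant f_max = √[f_tx² + (f_v + f_ty)²] = √[359.3² + (126.4 + 269.5)²] = 534.6 N/mm.
Capacity per unit length: r_n/Ω = (1/2.0) × 0.6 × 490 × (0.707 × 6) = 623.6 N/mm.
534.6 ≤ 623.6 → adequate.

f_max ≈ 535 N/mm; adequate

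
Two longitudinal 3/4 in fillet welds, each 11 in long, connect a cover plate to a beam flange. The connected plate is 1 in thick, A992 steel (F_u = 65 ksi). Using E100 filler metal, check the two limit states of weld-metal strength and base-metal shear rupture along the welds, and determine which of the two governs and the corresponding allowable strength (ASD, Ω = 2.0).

E100XX → F_EXX = 100 ksi.
t_e = 0.707 × 0.75 = 0.5302 in; L = 22 in.
Weld metal: R_n/Ω = (1/2.0) × 0.6 × 100 × 0.5302 × 22 = 350 kip.
Base metal (shear rupture): R_n/Ω = (1/2.0) × 0.6 × 65 × 1 × 22 = 429 kip.
Governing: weld metal.

R_n/Ω ≈ 350 kip (weld metal governs)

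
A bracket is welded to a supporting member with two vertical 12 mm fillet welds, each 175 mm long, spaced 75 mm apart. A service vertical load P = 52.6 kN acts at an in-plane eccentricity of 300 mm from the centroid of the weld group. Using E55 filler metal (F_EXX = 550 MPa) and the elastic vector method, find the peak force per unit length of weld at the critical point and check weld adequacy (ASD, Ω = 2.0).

f_max ≈ 1150 N/mm; adequate

Total weld length L_w = 350 mm. Treat welds as unit-width lines.
Polar moment about centroid: J = 2[d³/12 + d(b/2)²] = 2[175³/12 + 175×37.5²] = 1385000 mm³.
Direct shear f_v = P/L_w = 52.6×10³ / 350 = 150.3 N/mm (vertical).
Torsion M = P·e = 52.6×10³ × 300 = 15780000 N·mm.
Critical point at (x, y) = (37.5, 87.5) from centroid. f_tx = M·y/J = 996.6 N/mm; f_ty = M·x/J = 427.1 N/mm.
Resultant f_max = √[f_tx² + (f_v + f_ty)²] = √[996.6² + (150.3 + 427.1)²] = 1152 N/mm.
Capacity per unit length: r_n/Ω = (1/2.0) × 0.6 × 550 × (0.707 × 12) = 1400 N/mm.
1152 ≤ 1400 → adequate.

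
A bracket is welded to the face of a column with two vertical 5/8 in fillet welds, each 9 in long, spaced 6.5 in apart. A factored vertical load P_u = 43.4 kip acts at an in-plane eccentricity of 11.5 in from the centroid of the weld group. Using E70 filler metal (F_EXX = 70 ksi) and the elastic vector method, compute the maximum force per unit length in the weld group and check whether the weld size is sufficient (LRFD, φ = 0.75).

Total weld length L_w = 18 in. Treat welds as unit-width lines.
Polar moment about centroid: J = 2[d³/12 + d(b/2)²] = 2[9³/12 + 9×3.25²] = 311.6 in³.
Direct shear f_v = P/L_w = 43.4 / 18 = 2.411 kip/in (vertical).
Torsion M = P·e = 43.4 × 11.5 = 499.1 kip·in.
Critical point at (x, y) = (3.25, 4.5) from centroid. f_tx = M·y/J = 7.207 kip/in; f_ty = M·x/J = 5.205 kip/in.
Resultant f_max = √[f_tx² + (f_v + f_ty)²] = √[7.207² + (2.411 + 5.205)²] = 10.49 kip/in.
Capacity per unit length: φr_n = 0.75 × 0.6 × 70 × (0.707 × 0.625) = 13.92 kip/in.
10.49 ≤ 13.92 → adequate.

f_max ≈ 10.5 kip/in; adequate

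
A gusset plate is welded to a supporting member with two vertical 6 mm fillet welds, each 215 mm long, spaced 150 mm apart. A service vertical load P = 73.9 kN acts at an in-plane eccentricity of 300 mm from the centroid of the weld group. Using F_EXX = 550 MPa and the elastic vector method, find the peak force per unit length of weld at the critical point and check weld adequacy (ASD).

f_max ≈ 824 N/mm; NOT adequate

Total weld length L_w = 430 mm. Treat welds as unit-width lines.
Polar moment about centroid: J = 2[d³/12 + d(b/2)²] = 2[215³/12 + 215×75²] = 4075000 mm³.
Direct shear f_v = P/L_w = 73.9×10³ / 430 = 171.9 N/mm (vertical).
Torsion M = P·e = 73.9×10³ × 300 = 22170000 N·mm.
Critical point at (x, y) = (75, 107.5) from centroid. f_tx = M·y/J = 584.8 N/mm; f_ty = M·x/J = 408 N/mm.
Resultant f_max = √[f_tx² + (f_v + f_ty)²] = √[584.8² + (171.9 + 408)²] = 823.6 N/mm.
Capacity per unit length: r_n/Ω = (1/2.0) × 0.6 × 550 × (0.707 × 6) = 699.9 N/mm.
823.6 > 699.9 → NOT adequate.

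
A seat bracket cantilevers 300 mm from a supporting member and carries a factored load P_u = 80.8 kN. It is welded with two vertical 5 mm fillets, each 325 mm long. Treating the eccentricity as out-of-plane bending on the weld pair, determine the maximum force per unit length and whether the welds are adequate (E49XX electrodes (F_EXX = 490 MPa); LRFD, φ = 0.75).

f_max ≈ 700 N/mm; adequate

L_w = 2 × 325 = 650 mm; section modulus (unit throat) S = 2 × L²/6 = 35210 mm².
Direct shear f_v = P/L_w = 80.8×10³/650 = 124.3 N/mm.
Moment M = P × e = 80.8×10³ × 300 = 24240000 N·mm; bending f_b = M/S = 688.5 N/mm.
f_max = √(f_v² + f_b²) = √(124.3² + 688.5²) = 699.6 N/mm.
φr_n = 0.75 × 0.6 × 490 × (0.707 × 5) = 779.5 N/mm → adequate.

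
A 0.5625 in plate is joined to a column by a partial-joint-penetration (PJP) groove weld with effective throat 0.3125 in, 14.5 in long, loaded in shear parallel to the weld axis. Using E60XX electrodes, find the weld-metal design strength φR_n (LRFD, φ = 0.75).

E60XX → F_EXX = 60 ksi.
Effective throat (given) t_e = 0.3125 in.
A_we = 0.3125 × 14.5 = 4.531 in².
F_nw = 0.6 F_EXX = 36 ksi.
φR_n = 0.75 × 36 × 4.531 = 122.3 kip.

φR_n ≈ 122 kip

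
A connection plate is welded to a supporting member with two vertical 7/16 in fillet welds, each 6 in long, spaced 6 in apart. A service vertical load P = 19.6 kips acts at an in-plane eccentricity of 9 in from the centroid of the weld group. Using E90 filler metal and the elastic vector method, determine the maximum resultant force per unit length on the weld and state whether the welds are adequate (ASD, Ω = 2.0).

E90XX → F_EXX = 90 ksi.
Total weld length L_w = 12 in. Treat welds as unit-width lines.
Polar moment about centroid: J = 2[d³/12 + d(b/2)²] = 2[6³/12 + 6×3²] = 144 in³.
Direct shear f_v = P/L_w = 19.6 / 12 = 1.633 kip/in (vertical).
Torsion M = P·e = 19.6 × 9 = 176.4 kip·in.
Critical point at (x, y) = (3, 3) from centroid. f_tx = M·y/J = 3.675 kip/in; f_ty = M·x/J = 3.675 kip/in.
Resultant f_max = √[f_tx² + (f_v + f_ty)²] = √[3.675² + (1.633 + 3.675)²] = 6.456 kip/in.
Capacity per unit length: r_n/Ω = (1/2.0) × 0.6 × 90 × (0.707 × 0.4375) = 8.351 kip/in.
6.456 ≤ 8.351 → adequate.

f_max ≈ 6.46 kip/in; adequate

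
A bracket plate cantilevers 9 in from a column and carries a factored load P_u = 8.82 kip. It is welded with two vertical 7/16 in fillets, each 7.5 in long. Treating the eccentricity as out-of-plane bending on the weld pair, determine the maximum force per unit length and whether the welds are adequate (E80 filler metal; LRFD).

E80XX → F_EXX = 80 ksi.
L_w = 2 × 7.5 = 15 in; section modulus (unit throat) S = 2 × L²/6 = 18.75 in².
Direct shear f_v = P/L_w = 8.82/15 = 0.588 kip/in.
Moment M = P × e = 8.82 × 9 = 79.38 kip·in; bending f_b = M/S = 4.234 kip/in.
f_max = √(f_v² + f_b²) = √(0.588² + 4.234²) = 4.274 kip/in.
φr_n = 0.75 × 0.6 × 80 × (0.707 × 0.4375) = 11.14 kip/in → adequate.

f_max ≈ 4.27 kip/in; adequate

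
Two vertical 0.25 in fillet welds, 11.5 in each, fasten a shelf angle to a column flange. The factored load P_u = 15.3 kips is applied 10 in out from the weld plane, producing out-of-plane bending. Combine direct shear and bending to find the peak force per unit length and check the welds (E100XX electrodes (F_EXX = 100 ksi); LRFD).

f_max ≈ 3.53 kip/in; adequate

L_w = 2 × 11.5 = 23 in; section modulus (unit throat) S = 2 × L²/6 = 44.08 in².
Direct shear f_v = P/L_w = 15.3/23 = 0.6652 kip/in.
Moment M = P × e = 15.3 × 10 = 153 kip·in; bending f_b = M/S = 3.471 kip/in.
f_max = √(f_v² + f_b²) = √(0.6652² + 3.471²) = 3.534 kip/in.
φr_n = 0.75 × 0.6 × 100 × (0.707 × 0.25) = 7.954 kip/in → adequate.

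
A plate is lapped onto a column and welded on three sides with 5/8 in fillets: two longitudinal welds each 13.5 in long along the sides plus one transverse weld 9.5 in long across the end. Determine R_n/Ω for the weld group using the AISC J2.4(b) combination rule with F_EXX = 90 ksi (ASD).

R_n/Ω ≈ 444 kips

t_e = 0.707 × 0.625 = 0.4419 in.
R_nwl = 0.6 × 90 × 0.4419 × 27 = 644.3 kips (longitudinal, 2 welds).
R_nwt = 0.6 × 90 × 0.4419 × 9.5 = 226.7 kips (transverse, base value).
(i) R_nwl + R_nwt = 870.9 kips; (ii) 0.85 R_nwl + 1.5 R_nwt = 887.6 kips.
R_n = max = 887.6 kips [governs: (ii)]; R_n/Ω = 443.8 kips.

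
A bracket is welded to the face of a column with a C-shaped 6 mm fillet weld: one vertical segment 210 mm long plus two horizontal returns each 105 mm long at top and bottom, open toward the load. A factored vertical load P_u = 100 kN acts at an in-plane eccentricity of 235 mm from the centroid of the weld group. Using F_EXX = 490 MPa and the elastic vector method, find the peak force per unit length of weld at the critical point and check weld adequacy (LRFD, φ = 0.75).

Total weld length L_w = 420 mm. Treat welds as unit-width lines.
Centroid: x̄ = 2×105×52.5 / 420 = 26.25 mm from the vertical weld.
Polar moment about centroid: J = I_x + I_y = [210³/12 + 2×105×105²] + [210×26.25² + 2(105³/12 + 105×26.25²)] = 3569000 mm³.
Direct shear f_v = P/L_w = 100×10³ / 420 = 238.1 N/mm (vertical).
Torsion M = P·e = 100×10³ × 235 = 23500000 N·mm.
Critical point at (x, y) = (78.75, 105) from centroid. f_tx = M·y/J = 691.3 N/mm; f_ty = M·x/J = 518.5 N/mm.
Resultant f_max = √[f_tx² + (f_v + f_ty)²] = √[691.3² + (238.1 + 518.5)²] = 1025 N/mm.
Capacity per unit length: φr_n = 0.75 × 0.6 × 490 × (0.707 × 6) = 935.4 N/mm.
1025 > 935.4 → NOT adequate.

f_max ≈ 1020 N/mm; NOT adequate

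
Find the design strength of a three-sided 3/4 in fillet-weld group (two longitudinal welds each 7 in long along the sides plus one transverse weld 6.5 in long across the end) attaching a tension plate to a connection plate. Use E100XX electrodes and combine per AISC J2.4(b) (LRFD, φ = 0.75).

E100XX → F_EXX = 100 ksi.
t_e = 0.707 × 0.75 = 0.5302 in.
R_nwl = 0.6 × 100 × 0.5302 × 14 = 445.4 kip (longitudinal, 2 welds).
R_nwt = 0.6 × 100 × 0.5302 × 6.5 = 206.8 kip (transverse, base value).
(i) R_nwl + R_nwt = 652.2 kip; (ii) 0.85 R_nwl + 1.5 R_nwt = 688.8 kip.
R_n = max = 688.8 kip [governs: (ii)]; φR_n = 516.6 kip.

φR_n ≈ 517 kip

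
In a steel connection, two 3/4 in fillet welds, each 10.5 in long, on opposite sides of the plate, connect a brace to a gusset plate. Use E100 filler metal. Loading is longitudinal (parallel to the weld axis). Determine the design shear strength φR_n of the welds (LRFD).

φR_n ≈ 501 kip

E100XX → F_EXX = 100 ksi.
Effective throat t_e = 0.707 × 0.75 = 0.5302 in.
Total length L = 21 in; A_we = 0.5302 × 21 = 11.14 in².
F_nw = 0.6 F_EXX = 0.6 × 100 = 60 ksi.
φR_n = 0.75 × 60 × 11.14 = 501.1 kip.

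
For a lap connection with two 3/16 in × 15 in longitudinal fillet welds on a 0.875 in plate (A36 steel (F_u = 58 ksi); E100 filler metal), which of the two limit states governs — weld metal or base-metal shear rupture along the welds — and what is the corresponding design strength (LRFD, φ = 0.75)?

φR_n ≈ 179 kip (weld metal governs)

E100XX → F_EXX = 100 ksi.
t_e = 0.707 × 0.1875 = 0.1326 in; L = 30 in.
Weld metal: φR_n = 0.75 × 0.6 × 100 × 0.1326 × 30 = 179 kip.
Base metal (shear rupture): φR_n = 0.75 × 0.6 × 58 × 0.875 × 30 = 685.1 kip.
Governing: weld metal.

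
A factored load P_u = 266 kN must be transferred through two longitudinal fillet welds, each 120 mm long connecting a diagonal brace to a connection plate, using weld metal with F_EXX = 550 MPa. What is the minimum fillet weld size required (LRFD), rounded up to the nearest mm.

w = 7 mm

Total weld length L = 240 mm.
Required throat t_e = P_u / (φ × 0.6 F_EXX × L) = 266 / (0.75 × 0.6 × 550 × 240 × 10⁻³) = 4.478 mm.
Required leg w = t_e / 0.707 = 6.334 mm → use 7 mm.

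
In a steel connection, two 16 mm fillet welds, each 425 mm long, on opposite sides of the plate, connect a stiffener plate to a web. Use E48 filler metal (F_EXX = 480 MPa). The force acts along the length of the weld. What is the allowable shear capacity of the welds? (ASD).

Effective throat t_e = 0.707 × 16 = 11.31 mm.
Total length L = 850 mm; A_we = 11.31 × 850 = 9615 mm².
F_nw = 0.6 F_EXX = 0.6 × 480 = 288 MPa.
R_n = 288 × 9615 × 10⁻³ = 2769 kN; R_n/Ω = 2769/2.0 = 1385 kN.

R_n/Ω ≈ 1380 kN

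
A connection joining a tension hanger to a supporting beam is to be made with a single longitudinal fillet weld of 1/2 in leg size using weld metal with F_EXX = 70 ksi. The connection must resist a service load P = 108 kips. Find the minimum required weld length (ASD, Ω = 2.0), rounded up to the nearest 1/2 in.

Throat t_e = 0.707 × 0.5 = 0.3535 in.
r_n/Ω = (0.6 × 70 × 0.3535) / 2.0 = 7.423 kip/in.
L_req = P / (r_n/Ω) = 108 / 7.423 = 14.55 in total.
Round up → use L = 15 in.

L = 15 in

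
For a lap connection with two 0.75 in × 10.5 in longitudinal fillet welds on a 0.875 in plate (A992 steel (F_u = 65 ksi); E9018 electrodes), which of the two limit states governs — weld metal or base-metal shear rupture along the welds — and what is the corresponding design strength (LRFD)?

φR_n ≈ 451 kip (weld metal governs)

E90XX → F_EXX = 90 ksi.
t_e = 0.707 × 0.75 = 0.5302 in; L = 21 in.
Weld metal: φR_n = 0.75 × 0.6 × 90 × 0.5302 × 21 = 451 kip.
Base metal (shear rupture): φR_n = 0.75 × 0.6 × 65 × 0.875 × 21 = 537.5 kip.
Governing: weld metal.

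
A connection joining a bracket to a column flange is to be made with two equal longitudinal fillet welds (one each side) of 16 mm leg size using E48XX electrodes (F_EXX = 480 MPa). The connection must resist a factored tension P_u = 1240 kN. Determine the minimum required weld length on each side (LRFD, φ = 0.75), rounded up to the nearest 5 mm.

Throat t_e = 0.707 × 16 = 11.31 mm.
φr_n = 0.75 × 0.6 × 480 × 11.31 × 10⁻³ = 2.443 kN/mm.
L_req = P_u / φr_n = 1240 / 2.443 = 507.5 mm total.
Per side: 507.5 / 2 = 253.7 mm.
Round up → use L = 255 mm on each side.

L = 255 mm on each side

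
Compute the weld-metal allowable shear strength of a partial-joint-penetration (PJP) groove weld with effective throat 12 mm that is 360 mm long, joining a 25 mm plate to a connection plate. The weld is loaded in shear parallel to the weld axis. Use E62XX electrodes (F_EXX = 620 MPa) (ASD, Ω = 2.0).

R_n/Ω ≈ 804 kN

Effective throat (given) t_e = 12 mm.
A_we = 12 × 360 = 4320 mm².
F_nw = 0.6 F_EXX = 372 MPa.
R_n/Ω = (372 × 4320) / 2.0 × 10⁻³ = 803.5 kN.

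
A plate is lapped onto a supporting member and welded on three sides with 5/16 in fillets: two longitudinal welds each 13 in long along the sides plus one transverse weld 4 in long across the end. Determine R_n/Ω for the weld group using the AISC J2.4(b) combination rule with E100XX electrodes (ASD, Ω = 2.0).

E100XX → F_EXX = 100 ksi.
t_e = 0.707 × 0.3125 = 0.2209 in.
R_nwl = 0.6 × 100 × 0.2209 × 26 = 344.7 kip (longitudinal, 2 welds).
R_nwt = 0.6 × 100 × 0.2209 × 4 = 53.02 kip (transverse, base value).
(i) R_nwl + R_nwt = 397.7 kip; (ii) 0.85 R_nwl + 1.5 R_nwt = 372.5 kip.
R_n = max = 397.7 kip [governs: (i)]; R_n/Ω = 198.8 kip.

R_n/Ω ≈ 199 kip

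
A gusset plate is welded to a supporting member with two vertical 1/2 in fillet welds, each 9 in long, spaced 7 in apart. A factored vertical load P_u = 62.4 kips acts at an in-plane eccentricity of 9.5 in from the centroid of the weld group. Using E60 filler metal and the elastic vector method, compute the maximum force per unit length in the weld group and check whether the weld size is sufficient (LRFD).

f_max ≈ 12.3 kip/in; NOT adequate

E60XX → F_EXX = 60 ksi.
Total weld length L_w = 18 in. Treat welds as unit-width lines.
Polar moment about centroid: J = 2[d³/12 + d(b/2)²] = 2[9³/12 + 9×3.5²] = 342 in³.
Direct shear f_v = P/L_w = 62.4 / 18 = 3.467 kip/in (vertical).
Torsion M = P·e = 62.4 × 9.5 = 592.8 kip·in.
Critical point at (x, y) = (3.5, 4.5) from centroid. f_tx = M·y/J = 7.8 kip/in; f_ty = M·x/J = 6.067 kip/in.
Resultant f_max = √[f_tx² + (f_v + f_ty)²] = √[7.8² + (3.467 + 6.067)²] = 12.32 kip/in.
Capacity per unit length: φr_n = 0.75 × 0.6 × 60 × (0.707 × 0.5) = 9.544 kip/in.
12.32 > 9.544 → NOT adequate.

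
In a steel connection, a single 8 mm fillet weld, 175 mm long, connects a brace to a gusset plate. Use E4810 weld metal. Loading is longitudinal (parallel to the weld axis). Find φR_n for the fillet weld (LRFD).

φR_n ≈ 214 kN

E48XX → F_EXX = 480 MPa.
Effective throat t_e = 0.707 × 8 = 5.656 mm.
Total length L = 175 mm; A_we = 5.656 × 175 = 989.8 mm².
F_nw = 0.6 F_EXX = 0.6 × 480 = 288 MPa.
φR_n = 0.75 × 288 × 989.8 × 10⁻³ = 213.8 kN.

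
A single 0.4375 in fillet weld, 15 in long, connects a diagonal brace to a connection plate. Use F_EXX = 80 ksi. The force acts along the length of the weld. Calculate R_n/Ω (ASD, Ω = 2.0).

R_n/Ω ≈ 111 kips

Effective throat t_e = 0.707 × 0.4375 = 0.3093 in.
Total length L = 15 in; A_we = 0.3093 × 15 = 4.64 in².
F_nw = 0.6 F_EXX = 0.6 × 80 = 48 ksi.
R_n = 48 × 4.64 = 222.7 kips; R_n/Ω = 222.7/2.0 = 111.4 kips.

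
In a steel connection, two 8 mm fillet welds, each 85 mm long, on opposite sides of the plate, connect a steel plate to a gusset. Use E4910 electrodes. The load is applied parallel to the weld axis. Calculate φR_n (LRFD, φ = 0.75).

φR_n ≈ 212 kN

E49XX → F_EXX = 490 MPa.
Effective throat t_e = 0.707 × 8 = 5.656 mm.
Total length L = 170 mm; A_we = 5.656 × 170 = 961.5 mm².
F_nw = 0.6 F_EXX = 0.6 × 490 = 294 MPa.
φR_n = 0.75 × 294 × 961.5 × 10⁻³ = 212 kN.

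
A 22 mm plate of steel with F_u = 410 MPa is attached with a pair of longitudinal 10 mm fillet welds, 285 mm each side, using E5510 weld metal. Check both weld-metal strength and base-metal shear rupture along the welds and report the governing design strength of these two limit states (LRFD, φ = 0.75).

φR_n ≈ 997 kN (weld metal governs)

E55XX → F_EXX = 550 MPa.
t_e = 0.707 × 10 = 7.07 mm; L = 570 mm.
Weld metal: φR_n = 0.75 × 0.6 × 550 × 7.07 × 570 × 10⁻³ = 997.4 kN.
Base metal (shear rupture): φR_n = 0.75 × 0.6 × 410 × 22 × 570 × 10⁻³ = 2314 kN.
Governing: weld metal.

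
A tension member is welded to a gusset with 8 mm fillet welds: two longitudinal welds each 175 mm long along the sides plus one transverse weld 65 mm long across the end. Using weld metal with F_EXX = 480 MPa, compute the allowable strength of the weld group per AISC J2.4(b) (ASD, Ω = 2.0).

t_e = 0.707 × 8 = 5.656 mm.
R_nwl = 0.6 × 480 × 5.656 × 350 × 10⁻³ = 570.1 kN (longitudinal, 2 welds).
R_nwt = 0.6 × 480 × 5.656 × 65 × 10⁻³ = 105.9 kN (transverse, base value).
(i) R_nwl + R_nwt = 676 kN; (ii) 0.85 R_nwl + 1.5 R_nwt = 643.4 kN.
R_n = max = 676 kN [governs: (i)]; R_n/Ω = 338 kN.

R_n/Ω ≈ 338 kN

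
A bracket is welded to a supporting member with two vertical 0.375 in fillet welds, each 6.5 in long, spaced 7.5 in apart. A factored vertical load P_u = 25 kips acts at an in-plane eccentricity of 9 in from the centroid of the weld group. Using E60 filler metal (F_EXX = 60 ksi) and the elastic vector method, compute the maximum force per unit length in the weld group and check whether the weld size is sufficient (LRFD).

Total weld length L_w = 13 in. Treat welds as unit-width lines.
Polar moment about centroid: J = 2[d³/12 + d(b/2)²] = 2[6.5³/12 + 6.5×3.75²] = 228.6 in³.
Direct shear f_v = P/L_w = 25 / 13 = 1.923 kip/in (vertical).
Torsion M = P·e = 25 × 9 = 225 kip·in.
Critical point at (x, y) = (3.75, 3.25) from centroid. f_tx = M·y/J = 3.199 kip/in; f_ty = M·x/J = 3.691 kip/in.
Resultant f_max = √[f_tx² + (f_v + f_ty)²] = √[3.199² + (1.923 + 3.691)²] = 6.462 kip/in.
Capacity per unit length: φr_n = 0.75 × 0.6 × 60 × (0.707 × 0.375) = 7.158 kip/in.
6.462 ≤ 7.158 → adequate.

f_max ≈ 6.46 kip/in; adequate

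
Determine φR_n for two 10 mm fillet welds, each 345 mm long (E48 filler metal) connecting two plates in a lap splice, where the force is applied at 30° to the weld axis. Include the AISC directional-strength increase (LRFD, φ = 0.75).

φR_n ≈ 1240 kN

E48XX → F_EXX = 480 MPa.
t_e = 0.707 × 10 = 7.07 mm; A_we = 7.07 × 690 = 4878 mm².
Directional factor: 1.0 + 0.5 sin^1.5(30°) = 1.177.
F_nw = 0.6 × 480 × 1.177 = 338.9 MPa.
φR_n = 0.75 × 338.9 × 4878 × 10⁻³ = 1240 kN.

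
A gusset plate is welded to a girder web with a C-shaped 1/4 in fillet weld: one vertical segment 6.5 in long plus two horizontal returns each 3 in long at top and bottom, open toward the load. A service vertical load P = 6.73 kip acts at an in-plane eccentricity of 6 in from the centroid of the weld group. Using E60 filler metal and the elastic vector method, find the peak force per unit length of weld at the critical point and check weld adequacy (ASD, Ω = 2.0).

f_max ≈ 2 kip/in; adequate

E60XX → F_EXX = 60 ksi.
Total weld length L_w = 12.5 in. Treat welds as unit-width lines.
Centroid: x̄ = 2×3×1.5 / 12.5 = 0.72 in from the vertical weld.
Polar moment about centroid: J = I_x + I_y = [6.5³/12 + 2×3×3.25²] + [6.5×0.72² + 2(3³/12 + 3×0.78²)] = 97.78 in³.
Direct shear f_v = P/L_w = 6.73 / 12.5 = 0.5384 kip/in (vertical).
Torsion M = P·e = 6.73 × 6 = 40.38 kip·in.
Critical point at (x, y) = (2.28, 3.25) from centroid. f_tx = M·y/J = 1.342 kip/in; f_ty = M·x/J = 0.9416 kip/in.
Resultant f_max = √[f_tx² + (f_v + f_ty)²] = √[1.342² + (0.5384 + 0.9416)²] = 1.998 kip/in.
Capacity per unit length: r_n/Ω = (1/2.0) × 0.6 × 60 × (0.707 × 0.25) = 3.181 kip/in.
1.998 ≤ 3.181 → adequate.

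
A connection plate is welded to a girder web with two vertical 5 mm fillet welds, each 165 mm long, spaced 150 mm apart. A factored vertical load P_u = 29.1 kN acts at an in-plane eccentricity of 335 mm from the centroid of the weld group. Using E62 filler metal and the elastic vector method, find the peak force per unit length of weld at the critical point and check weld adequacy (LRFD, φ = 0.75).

f_max ≈ 481 N/mm; adequate

E62XX → F_EXX = 620 MPa.
Total weld length L_w = 330 mm. Treat welds as unit-width lines.
Polar moment about centroid: J = 2[d³/12 + d(b/2)²] = 2[165³/12 + 165×75²] = 2605000 mm³.
Direct shear f_v = P/L_w = 29.1×10³ / 330 = 88.18 N/mm (vertical).
Torsion M = P·e = 29.1×10³ × 335 = 9748500 N·mm.
Critical point at (x, y) = (75, 82.5) from centroid. f_tx = M·y/J = 308.7 N/mm; f_ty = M·x/J = 280.7 N/mm.
Resultant f_max = √[f_tx² + (f_v + f_ty)²] = √[308.7² + (88.18 + 280.7)²] = 481 N/mm.
Capacity per unit length: φr_n = 0.75 × 0.6 × 620 × (0.707 × 5) = 986.3 N/mm.
481 ≤ 986.3 → adequate.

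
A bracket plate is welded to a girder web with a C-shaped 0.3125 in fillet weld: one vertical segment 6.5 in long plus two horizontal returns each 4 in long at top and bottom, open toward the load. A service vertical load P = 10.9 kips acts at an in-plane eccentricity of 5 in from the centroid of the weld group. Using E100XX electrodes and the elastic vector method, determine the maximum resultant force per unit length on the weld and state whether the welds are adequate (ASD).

f_max ≈ 2.36 kip/in; adequate

E100XX → F_EXX = 100 ksi.
Total weld length L_w = 14.5 in. Treat welds as unit-width lines.
Centroid: x̄ = 2×4×2 / 14.5 = 1.103 in from the vertical weld.
Polar moment about centroid: J = I_x + I_y = [6.5³/12 + 2×4×3.25²] + [6.5×1.103² + 2(4³/12 + 4×0.8966²)] = 132.4 in³.
Direct shear f_v = P/L_w = 10.9 / 14.5 = 0.7517 kip/in (vertical).
Torsion M = P·e = 10.9 × 5 = 54.5 kip·in.
Critical point at (x, y) = (2.897, 3.25) from centroid. f_tx = M·y/J = 1.338 kip/in; f_ty = M·x/J = 1.192 kip/in.
Resultant f_max = √[f_tx² + (f_v + f_ty)²] = √[1.338² + (0.7517 + 1.192)²] = 2.36 kip/in.
Capacity per unit length: r_n/Ω = (1/2.0) × 0.6 × 100 × (0.707 × 0.3125) = 6.628 kip/in.
2.36 ≤ 6.628 → adequate.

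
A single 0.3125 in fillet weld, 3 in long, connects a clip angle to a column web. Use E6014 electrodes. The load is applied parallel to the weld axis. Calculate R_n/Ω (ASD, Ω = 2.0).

E60XX → F_EXX = 60 ksi.
Effective throat t_e = 0.707 × 0.3125 = 0.2209 in.
Total length L = 3 in; A_we = 0.2209 × 3 = 0.6628 in².
F_nw = 0.6 F_EXX = 0.6 × 60 = 36 ksi.
R_n = 36 × 0.6628 = 23.86 kips; R_n/Ω = 23.86/2.0 = 11.93 kips.

R_n/Ω ≈ 11.9 kips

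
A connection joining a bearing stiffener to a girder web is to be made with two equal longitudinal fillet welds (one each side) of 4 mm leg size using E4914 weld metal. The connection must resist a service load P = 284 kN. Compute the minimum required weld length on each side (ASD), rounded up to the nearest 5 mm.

E49XX → F_EXX = 490 MPa.
Throat t_e = 0.707 × 4 = 2.828 mm.
r_n/Ω = (0.6 × 490 × 2.828) / 2.0 = 415.7 N/mm = 0.4157 kN/mm.
L_req = P / (r_n/Ω) = 284 / 0.4157 = 683.2 mm total.
Per side: 683.2 / 2 = 341.6 mm.
Round up → use L = 345 mm on each side.

L = 345 mm on each side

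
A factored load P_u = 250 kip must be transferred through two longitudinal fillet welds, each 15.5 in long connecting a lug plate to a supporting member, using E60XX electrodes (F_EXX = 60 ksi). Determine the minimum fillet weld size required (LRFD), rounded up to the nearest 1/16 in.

Total weld length L = 31 in.
Required throat t_e = P_u / (φ × 0.6 F_EXX × L) = 250 / (0.75 × 0.6 × 60 × 31) = 0.2987 in.
Required leg w = t_e / 0.707 = 0.4225 in → use 7/16 in.

w = 7/16 in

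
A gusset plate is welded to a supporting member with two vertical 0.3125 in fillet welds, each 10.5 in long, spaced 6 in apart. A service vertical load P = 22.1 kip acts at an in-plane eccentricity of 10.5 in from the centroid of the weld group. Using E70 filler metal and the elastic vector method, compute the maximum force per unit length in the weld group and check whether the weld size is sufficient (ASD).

E70XX → F_EXX = 70 ksi.
Total weld length L_w = 21 in. Treat welds as unit-width lines.
Polar moment about centroid: J = 2[d³/12 + d(b/2)²] = 2[10.5³/12 + 10.5×3²] = 381.9 in³.
Direct shear f_v = P/L_w = 22.1 / 21 = 1.052 kip/in (vertical).
Torsion M = P·e = 22.1 × 10.5 = 232.05 kip·in.
Critical point at (x, y) = (3, 5.25) from centroid. f_tx = M·y/J = 3.19 kip/in; f_ty = M·x/J = 1.823 kip/in.
Resultant f_max = √[f_tx² + (f_v + f_ty)²] = √[3.19² + (1.052 + 1.823)²] = 4.294 kip/in.
Capacity per unit length: r_n/Ω = (1/2.0) × 0.6 × 70 × (0.707 × 0.3125) = 4.64 kip/in.
4.294 ≤ 4.64 → adequate.

f_max ≈ 4.29 kip/in; adequate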